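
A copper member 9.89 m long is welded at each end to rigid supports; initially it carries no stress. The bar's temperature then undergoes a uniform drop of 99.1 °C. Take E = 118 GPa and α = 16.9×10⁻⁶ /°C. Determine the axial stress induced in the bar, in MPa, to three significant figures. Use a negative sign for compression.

198 MPa

Free thermal expansion αLΔT = 16.9e-6 · 9890 · -99.1 = -16.56 mm.
The walls impose strain ε = −(-16.56)/9890 = 1.6748e-03; σ = Eε = 118000 · 1.6748e-03 = 197.6 MPa.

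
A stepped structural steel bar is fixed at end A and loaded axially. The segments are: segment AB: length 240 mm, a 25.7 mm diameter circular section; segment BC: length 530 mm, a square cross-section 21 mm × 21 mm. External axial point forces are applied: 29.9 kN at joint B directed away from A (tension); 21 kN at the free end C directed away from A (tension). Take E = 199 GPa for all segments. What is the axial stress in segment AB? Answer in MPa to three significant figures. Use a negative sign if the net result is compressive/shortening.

98.1 MPa

Internal axial forces (sectioning from the free end, tension +): N_BC = 21 kN, N_AB = 50.9 kN.
A_AB = 518.7 mm².
σ_AB = N_AB/A_AB = 50900/518.7 = 98.12 MPa.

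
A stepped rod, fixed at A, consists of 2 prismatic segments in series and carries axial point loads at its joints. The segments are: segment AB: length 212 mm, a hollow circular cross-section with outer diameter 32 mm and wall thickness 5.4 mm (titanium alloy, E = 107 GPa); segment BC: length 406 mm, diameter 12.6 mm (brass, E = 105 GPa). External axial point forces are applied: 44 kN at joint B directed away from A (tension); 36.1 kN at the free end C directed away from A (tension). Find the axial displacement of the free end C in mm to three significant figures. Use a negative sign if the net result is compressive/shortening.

Internal axial forces (sectioning from the free end, tension +): N_BC = 36.1 kN, N_AB = 80.1 kN.
A_AB = 451.3 mm².
A_BC = 124.7 mm².
δ_AB = 80100·212/(451.3·107000) = 0.3517 mm
δ_BC = 36100·406/(124.7·105000) = 1.119 mm
δ = Σδ_i = 1.471 mm.

1.47 mm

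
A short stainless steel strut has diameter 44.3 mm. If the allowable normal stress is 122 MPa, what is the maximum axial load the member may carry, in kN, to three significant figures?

A = 1541 mm².
P_max = σ_allow · A = 122 · 1541 = 188000 N = 188 kN.

188 kN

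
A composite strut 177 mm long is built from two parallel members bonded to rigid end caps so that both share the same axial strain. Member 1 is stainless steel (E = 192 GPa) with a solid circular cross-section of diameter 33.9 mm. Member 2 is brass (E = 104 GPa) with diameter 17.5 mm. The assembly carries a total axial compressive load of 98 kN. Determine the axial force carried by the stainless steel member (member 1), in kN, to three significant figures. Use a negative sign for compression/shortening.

-85.6 kN

A_1 = 902.6 mm².
A_2 = 240.5 mm².
Equal strain + equilibrium ⇒ each member carries load in proportion to AE: A₁E₁ = 173300000 N, A₂E₂ = 25010000 N, ΣAE = 198300000 N.
F₁ = P·A₁E₁/ΣAE = -98000·173300000/198300000 = -85640 N.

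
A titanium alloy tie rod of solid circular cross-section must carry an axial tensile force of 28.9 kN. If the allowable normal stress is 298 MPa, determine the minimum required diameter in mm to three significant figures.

11.1 mm

Required area A ≥ P/σ_allow = 28900/298 = 96.98 mm².
For a solid circular section, d ≥ √(4A/π) = 11.11 mm.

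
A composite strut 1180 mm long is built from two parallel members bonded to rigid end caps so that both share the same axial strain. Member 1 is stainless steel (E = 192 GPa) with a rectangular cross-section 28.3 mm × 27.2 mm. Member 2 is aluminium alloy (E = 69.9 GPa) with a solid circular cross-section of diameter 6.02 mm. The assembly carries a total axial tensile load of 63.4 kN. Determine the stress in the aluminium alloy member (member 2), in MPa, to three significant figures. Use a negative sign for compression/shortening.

29.6 MPa

A_1 = 769.8 mm².
A_2 = 28.46 mm².
Equal strain + equilibrium ⇒ each member carries load in proportion to AE: A₁E₁ = 147800000 N, A₂E₂ = 1990000 N, ΣAE = 149800000 N.
σ₂ = P·E₂/ΣAE = 63400·69900/149800000 = 29.59 MPa.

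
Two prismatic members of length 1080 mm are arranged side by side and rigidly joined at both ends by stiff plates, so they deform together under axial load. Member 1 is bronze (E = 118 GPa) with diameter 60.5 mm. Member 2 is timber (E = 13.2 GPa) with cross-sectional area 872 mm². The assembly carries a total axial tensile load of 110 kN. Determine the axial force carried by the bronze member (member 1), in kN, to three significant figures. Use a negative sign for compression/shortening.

A_1 = 2875 mm².
Equal strain + equilibrium ⇒ each member carries load in proportion to AE: A₁E₁ = 339200000 N, A₂E₂ = 11510000 N, ΣAE = 350700000 N.
F₁ = P·A₁E₁/ΣAE = 110000·339200000/350700000 = 106400 N.

106 kN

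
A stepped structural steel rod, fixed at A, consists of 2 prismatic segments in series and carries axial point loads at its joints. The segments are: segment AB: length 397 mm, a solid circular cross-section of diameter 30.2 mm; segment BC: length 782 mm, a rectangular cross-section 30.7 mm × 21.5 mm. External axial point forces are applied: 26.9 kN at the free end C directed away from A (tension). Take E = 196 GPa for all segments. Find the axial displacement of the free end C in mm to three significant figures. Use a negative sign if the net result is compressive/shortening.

Internal axial forces (sectioning from the free end, tension +): N_BC = 26.9 kN, N_AB = 26.9 kN.
A_AB = 716.3 mm².
A_BC = 660 mm².
δ_AB = 26900·397/(716.3·196000) = 0.07606 mm
δ_BC = 26900·782/(660·196000) = 0.1626 mm
δ = Σδ_i = 0.2387 mm.

0.239 mm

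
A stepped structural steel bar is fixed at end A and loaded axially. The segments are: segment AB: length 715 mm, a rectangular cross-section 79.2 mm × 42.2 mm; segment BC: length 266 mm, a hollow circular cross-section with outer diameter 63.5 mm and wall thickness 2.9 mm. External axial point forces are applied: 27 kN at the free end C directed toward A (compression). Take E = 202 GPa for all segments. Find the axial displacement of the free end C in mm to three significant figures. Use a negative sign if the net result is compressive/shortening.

-0.0930 mm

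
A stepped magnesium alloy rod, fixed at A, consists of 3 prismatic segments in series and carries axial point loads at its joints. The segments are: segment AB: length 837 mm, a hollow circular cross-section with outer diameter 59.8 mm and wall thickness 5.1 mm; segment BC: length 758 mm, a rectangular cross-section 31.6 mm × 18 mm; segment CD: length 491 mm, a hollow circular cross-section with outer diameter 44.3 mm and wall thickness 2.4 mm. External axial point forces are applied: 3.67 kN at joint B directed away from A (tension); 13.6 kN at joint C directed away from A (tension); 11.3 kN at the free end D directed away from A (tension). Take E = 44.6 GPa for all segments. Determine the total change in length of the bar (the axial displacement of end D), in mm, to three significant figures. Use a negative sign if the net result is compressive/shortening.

Internal axial forces (sectioning from the free end, tension +): N_CD = 11.3 kN, N_BC = 24.9 kN, N_AB = 28.57 kN.
A_AB = 876.4 mm².
A_BC = 568.8 mm².
A_CD = 315.9 mm².
δ_AB = 28570·837/(876.4·44600) = 0.6118 mm
δ_BC = 24900·758/(568.8·44600) = 0.744 mm
δ_CD = 11300·491/(315.9·44600) = 0.3938 mm
δ = Σδ_i = 1.75 mm.

1.75 mm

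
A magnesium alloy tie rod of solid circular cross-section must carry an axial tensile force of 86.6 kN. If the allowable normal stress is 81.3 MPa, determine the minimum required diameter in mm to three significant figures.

Required area A ≥ P/σ_allow = 86600/81.3 = 1065 mm².
For a solid circular section, d ≥ √(4A/π) = 36.83 mm.

36.8 mm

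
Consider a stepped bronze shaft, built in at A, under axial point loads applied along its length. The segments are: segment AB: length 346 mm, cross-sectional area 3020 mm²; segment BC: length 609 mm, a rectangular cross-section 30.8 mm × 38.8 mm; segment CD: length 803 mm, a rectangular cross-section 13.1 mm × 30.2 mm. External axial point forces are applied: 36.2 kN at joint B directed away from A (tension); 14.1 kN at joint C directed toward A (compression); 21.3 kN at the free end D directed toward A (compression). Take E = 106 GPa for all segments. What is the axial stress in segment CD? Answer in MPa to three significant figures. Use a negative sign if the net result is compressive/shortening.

Internal axial forces (sectioning from the free end, tension +): N_CD = -21.3 kN, N_BC = -35.4 kN, N_AB = 0.8 kN.
A_CD = 395.6 mm².
σ_CD = N_CD/A_CD = -21300/395.6 = -53.84 MPa.

-53.8 MPa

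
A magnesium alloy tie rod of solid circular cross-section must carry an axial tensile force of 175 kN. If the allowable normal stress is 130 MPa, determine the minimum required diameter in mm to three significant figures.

41.4 mm

Required area A ≥ P/σ_allow = 175000/130 = 1346 mm².
For a solid circular section, d ≥ √(4A/π) = 41.4 mm.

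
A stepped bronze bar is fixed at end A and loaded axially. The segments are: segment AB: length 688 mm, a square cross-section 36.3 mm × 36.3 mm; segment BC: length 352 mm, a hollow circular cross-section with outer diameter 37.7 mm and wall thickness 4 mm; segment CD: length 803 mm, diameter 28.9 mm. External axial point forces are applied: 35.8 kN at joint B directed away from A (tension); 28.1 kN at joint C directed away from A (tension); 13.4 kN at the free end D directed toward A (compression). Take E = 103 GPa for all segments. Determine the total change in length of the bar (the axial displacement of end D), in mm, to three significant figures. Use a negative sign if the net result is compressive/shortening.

0.215 mm

Internal axial forces (sectioning from the free end, tension +): N_CD = -13.4 kN, N_BC = 14.7 kN, N_AB = 50.5 kN.
A_AB = 1318 mm².
A_BC = 423.5 mm².
A_CD = 656 mm².
δ_AB = 50500·688/(1318·103000) = 0.256 mm
δ_BC = 14700·352/(423.5·103000) = 0.1186 mm
δ_CD = -13400·803/(656·103000) = -0.1593 mm
δ = Σδ_i = 0.2154 mm.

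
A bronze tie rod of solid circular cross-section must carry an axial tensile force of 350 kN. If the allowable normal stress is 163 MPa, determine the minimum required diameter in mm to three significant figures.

Required area A ≥ P/σ_allow = 350000/163 = 2147 mm².
For a solid circular section, d ≥ √(4A/π) = 52.29 mm.

52.3 mm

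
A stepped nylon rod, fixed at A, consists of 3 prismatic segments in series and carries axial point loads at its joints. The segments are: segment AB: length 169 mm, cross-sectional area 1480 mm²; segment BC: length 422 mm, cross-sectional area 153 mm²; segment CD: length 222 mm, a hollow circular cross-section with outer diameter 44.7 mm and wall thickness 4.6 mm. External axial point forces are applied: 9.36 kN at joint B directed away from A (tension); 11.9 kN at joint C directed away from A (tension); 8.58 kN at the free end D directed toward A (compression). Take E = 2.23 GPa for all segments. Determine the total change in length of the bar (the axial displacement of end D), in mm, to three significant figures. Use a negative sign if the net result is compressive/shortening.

3.28 mm

Internal axial forces (sectioning from the free end, tension +): N_CD = -8.58 kN, N_BC = 3.32 kN, N_AB = 12.68 kN.
A_CD = 579.5 mm².
δ_AB = 12680·169/(1480·2230) = 0.6493 mm
δ_BC = 3320·422/(153·2230) = 4.106 mm
δ_CD = -8580·222/(579.5·2230) = -1.474 mm
δ = Σδ_i = 3.282 mm.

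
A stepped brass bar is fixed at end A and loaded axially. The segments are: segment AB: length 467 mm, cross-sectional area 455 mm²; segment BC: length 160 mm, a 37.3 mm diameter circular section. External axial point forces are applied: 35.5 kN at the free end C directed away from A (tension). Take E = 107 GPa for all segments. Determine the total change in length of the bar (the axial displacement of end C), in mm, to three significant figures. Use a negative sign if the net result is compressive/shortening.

0.389 mm

Internal axial forces (sectioning from the free end, tension +): N_BC = 35.5 kN, N_AB = 35.5 kN.
A_BC = 1093 mm².
δ_AB = 35500·467/(455·107000) = 0.3405 mm
δ_BC = 35500·160/(1093·107000) = 0.04858 mm
δ = Σδ_i = 0.3891 mm.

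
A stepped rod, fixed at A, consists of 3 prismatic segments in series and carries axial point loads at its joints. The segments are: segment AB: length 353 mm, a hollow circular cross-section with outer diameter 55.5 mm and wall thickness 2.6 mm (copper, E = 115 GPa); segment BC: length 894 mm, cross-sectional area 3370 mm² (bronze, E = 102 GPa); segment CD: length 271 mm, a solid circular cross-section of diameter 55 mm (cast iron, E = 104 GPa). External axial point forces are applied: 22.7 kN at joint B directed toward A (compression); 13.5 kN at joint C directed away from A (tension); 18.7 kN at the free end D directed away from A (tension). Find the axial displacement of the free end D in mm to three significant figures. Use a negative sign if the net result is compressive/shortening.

Internal axial forces (sectioning from the free end, tension +): N_CD = 18.7 kN, N_BC = 32.2 kN, N_AB = 9.5 kN.
A_AB = 432.1 mm².
A_CD = 2376 mm².
δ_AB = 9500·353/(432.1·115000) = 0.06749 mm
δ_BC = 32200·894/(3370·102000) = 0.08375 mm
δ_CD = 18700·271/(2376·104000) = 0.02051 mm
δ = Σδ_i = 0.1717 mm.

0.172 mm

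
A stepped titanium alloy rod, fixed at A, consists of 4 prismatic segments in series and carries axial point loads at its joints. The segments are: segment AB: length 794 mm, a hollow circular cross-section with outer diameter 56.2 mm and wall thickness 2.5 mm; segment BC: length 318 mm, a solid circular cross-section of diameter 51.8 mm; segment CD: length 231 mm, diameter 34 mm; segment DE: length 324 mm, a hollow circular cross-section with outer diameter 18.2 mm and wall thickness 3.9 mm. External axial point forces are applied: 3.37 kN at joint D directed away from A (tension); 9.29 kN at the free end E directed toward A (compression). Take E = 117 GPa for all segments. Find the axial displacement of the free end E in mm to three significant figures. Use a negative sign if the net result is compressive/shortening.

Internal axial forces (sectioning from the free end, tension +): N_DE = -9.29 kN, N_CD = -5.92 kN, N_BC = -5.92 kN, N_AB = -5.92 kN.
A_AB = 421.8 mm².
A_BC = 2107 mm².
A_CD = 907.9 mm².
A_DE = 175.2 mm².
δ_AB = -5920·794/(421.8·117000) = -0.09526 mm
δ_BC = -5920·318/(2107·117000) = -0.007635 mm
δ_CD = -5920·231/(907.9·117000) = -0.01287 mm
δ_DE = -9290·324/(175.2·117000) = -0.1468 mm
δ = Σδ_i = -0.2626 mm.

-0.263 mm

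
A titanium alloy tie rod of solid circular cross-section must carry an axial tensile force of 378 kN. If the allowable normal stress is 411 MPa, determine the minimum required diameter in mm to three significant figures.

Required area A ≥ P/σ_allow = 378000/411 = 919.7 mm².
For a solid circular section, d ≥ √(4A/π) = 34.22 mm.

34.2 mm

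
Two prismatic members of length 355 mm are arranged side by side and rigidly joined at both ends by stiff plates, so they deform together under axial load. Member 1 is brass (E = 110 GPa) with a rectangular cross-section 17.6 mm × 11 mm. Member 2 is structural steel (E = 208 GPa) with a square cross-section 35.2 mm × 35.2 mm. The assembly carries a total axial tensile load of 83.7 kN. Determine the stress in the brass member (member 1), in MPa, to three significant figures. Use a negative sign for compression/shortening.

33.0 MPa

A_1 = 193.6 mm².
A_2 = 1239 mm².
Equal strain + equilibrium ⇒ each member carries load in proportion to AE: A₁E₁ = 21300000 N, A₂E₂ = 257700000 N, ΣAE = 279000000 N.
σ₁ = P·E₁/ΣAE = 83700·110000/279000000 = 33 MPa.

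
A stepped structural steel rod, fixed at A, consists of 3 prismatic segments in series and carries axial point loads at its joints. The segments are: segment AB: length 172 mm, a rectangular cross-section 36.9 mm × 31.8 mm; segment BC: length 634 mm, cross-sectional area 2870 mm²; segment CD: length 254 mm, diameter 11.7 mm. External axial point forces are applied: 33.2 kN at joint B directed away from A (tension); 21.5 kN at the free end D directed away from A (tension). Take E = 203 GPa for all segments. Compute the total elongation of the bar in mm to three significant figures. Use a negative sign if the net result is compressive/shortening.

0.313 mm

Internal axial forces (sectioning from the free end, tension +): N_CD = 21.5 kN, N_BC = 21.5 kN, N_AB = 54.7 kN.
A_AB = 1173 mm².
A_CD = 107.5 mm².
δ_AB = 54700·172/(1173·203000) = 0.0395 mm
δ_BC = 21500·634/(2870·203000) = 0.0234 mm
δ_CD = 21500·254/(107.5·203000) = 0.2502 mm
δ = Σδ_i = 0.3131 mm.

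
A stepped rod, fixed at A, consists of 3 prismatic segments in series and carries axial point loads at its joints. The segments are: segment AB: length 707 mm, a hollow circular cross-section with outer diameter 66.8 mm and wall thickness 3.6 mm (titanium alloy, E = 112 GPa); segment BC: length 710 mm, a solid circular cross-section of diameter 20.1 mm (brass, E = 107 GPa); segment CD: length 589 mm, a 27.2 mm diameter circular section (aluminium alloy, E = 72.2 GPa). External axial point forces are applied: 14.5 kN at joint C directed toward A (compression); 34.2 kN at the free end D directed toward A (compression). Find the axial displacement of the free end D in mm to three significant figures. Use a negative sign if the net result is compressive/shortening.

-1.93 mm

Internal axial forces (sectioning from the free end, tension +): N_CD = -34.2 kN, N_BC = -48.7 kN, N_AB = -48.7 kN.
A_AB = 714.8 mm².
A_BC = 317.3 mm².
A_CD = 581.1 mm².
δ_AB = -48700·707/(714.8·112000) = -0.4301 mm
δ_BC = -48700·710/(317.3·107000) = -1.018 mm
δ_CD = -34200·589/(581.1·72200) = -0.4801 mm
δ = Σδ_i = -1.929 mm.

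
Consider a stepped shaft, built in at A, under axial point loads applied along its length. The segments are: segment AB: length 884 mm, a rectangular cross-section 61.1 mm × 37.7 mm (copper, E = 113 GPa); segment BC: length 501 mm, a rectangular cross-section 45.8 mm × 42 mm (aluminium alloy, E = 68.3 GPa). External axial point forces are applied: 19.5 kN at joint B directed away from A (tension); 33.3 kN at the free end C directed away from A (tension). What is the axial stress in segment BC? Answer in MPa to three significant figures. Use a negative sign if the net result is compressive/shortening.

Internal axial forces (sectioning from the free end, tension +): N_BC = 33.3 kN, N_AB = 52.8 kN.
A_BC = 1924 mm².
σ_BC = N_BC/A_BC = 33300/1924 = 17.31 MPa.

17.3 MPa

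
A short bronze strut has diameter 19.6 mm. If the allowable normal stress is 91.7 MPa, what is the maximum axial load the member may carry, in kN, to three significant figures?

27.7 kN

A = 301.7 mm².
P_max = σ_allow · A = 91.7 · 301.7 = 27670 N = 27.67 kN.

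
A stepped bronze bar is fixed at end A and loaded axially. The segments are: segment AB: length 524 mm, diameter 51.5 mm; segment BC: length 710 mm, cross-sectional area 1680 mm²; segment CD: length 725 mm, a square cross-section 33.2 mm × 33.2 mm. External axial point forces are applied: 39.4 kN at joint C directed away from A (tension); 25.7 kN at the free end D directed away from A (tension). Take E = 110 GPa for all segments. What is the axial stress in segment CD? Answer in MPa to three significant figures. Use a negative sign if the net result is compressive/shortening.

23.3 MPa

Internal axial forces (sectioning from the free end, tension +): N_CD = 25.7 kN, N_BC = 65.1 kN, N_AB = 65.1 kN.
A_CD = 1102 mm².
σ_CD = N_CD/A_CD = 25700/1102 = 23.32 MPa.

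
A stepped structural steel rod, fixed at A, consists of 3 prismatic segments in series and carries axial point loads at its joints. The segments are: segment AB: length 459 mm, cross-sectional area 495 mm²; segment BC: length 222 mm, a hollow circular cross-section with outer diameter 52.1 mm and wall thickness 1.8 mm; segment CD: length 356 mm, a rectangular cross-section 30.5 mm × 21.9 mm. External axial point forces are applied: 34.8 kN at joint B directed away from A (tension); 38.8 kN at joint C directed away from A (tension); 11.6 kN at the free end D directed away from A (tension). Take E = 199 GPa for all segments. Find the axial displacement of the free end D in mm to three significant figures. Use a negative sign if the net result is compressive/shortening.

0.626 mm

Internal axial forces (sectioning from the free end, tension +): N_CD = 11.6 kN, N_BC = 50.4 kN, N_AB = 85.2 kN.
A_BC = 284.4 mm².
A_CD = 667.9 mm².
δ_AB = 85200·459/(495·199000) = 0.397 mm
δ_BC = 50400·222/(284.4·199000) = 0.1977 mm
δ_CD = 11600·356/(667.9·199000) = 0.03107 mm
δ = Σδ_i = 0.6257 mm.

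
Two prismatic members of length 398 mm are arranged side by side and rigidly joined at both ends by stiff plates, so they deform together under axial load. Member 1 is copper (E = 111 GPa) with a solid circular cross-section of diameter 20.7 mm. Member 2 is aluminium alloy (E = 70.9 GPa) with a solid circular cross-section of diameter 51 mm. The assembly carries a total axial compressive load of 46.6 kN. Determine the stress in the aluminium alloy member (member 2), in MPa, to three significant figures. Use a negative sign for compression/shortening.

A_1 = 336.5 mm².
A_2 = 2043 mm².
Equal strain + equilibrium ⇒ each member carries load in proportion to AE: A₁E₁ = 37360000 N, A₂E₂ = 144800000 N, ΣAE = 182200000 N.
σ₂ = P·E₂/ΣAE = -46600·70900/182200000 = -18.13 MPa.

-18.1 MPa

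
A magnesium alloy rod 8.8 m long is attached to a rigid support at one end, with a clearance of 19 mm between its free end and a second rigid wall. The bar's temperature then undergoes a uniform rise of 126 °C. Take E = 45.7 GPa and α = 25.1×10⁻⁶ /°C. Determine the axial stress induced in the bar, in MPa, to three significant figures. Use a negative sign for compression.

-45.9 MPa

Free thermal expansion αLΔT = 25.1e-6 · 8800 · 126 = 27.83 mm.
The walls engage after the gap closes; constrained expansion = 27.83 − 19 = 8.831 mm.
The walls impose strain ε = −(8.831)/8800 = -1.0035e-03; σ = Eε = 45700 · -1.0035e-03 = -45.86 MPa.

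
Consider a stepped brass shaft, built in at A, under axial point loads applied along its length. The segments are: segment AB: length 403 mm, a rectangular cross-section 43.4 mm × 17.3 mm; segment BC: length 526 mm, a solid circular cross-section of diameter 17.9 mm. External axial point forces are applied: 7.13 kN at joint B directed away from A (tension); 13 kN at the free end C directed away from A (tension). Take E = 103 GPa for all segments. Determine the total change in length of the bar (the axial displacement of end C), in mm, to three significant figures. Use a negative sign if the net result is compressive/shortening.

Internal axial forces (sectioning from the free end, tension +): N_BC = 13 kN, N_AB = 20.13 kN.
A_AB = 750.8 mm².
A_BC = 251.6 mm².
δ_AB = 20130·403/(750.8·103000) = 0.1049 mm
δ_BC = 13000·526/(251.6·103000) = 0.2638 mm
δ = Σδ_i = 0.3687 mm.

0.369 mm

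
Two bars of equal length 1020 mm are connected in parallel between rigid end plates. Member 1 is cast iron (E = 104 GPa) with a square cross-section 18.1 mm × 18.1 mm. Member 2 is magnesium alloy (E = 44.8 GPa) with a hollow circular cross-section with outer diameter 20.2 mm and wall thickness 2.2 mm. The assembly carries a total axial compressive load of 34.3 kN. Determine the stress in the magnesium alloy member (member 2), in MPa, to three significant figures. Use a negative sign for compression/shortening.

-38.8 MPa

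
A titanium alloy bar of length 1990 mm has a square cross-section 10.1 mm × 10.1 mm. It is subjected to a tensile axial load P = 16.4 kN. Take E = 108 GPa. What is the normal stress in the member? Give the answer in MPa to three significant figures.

A = 102 mm².
σ = N/A = 16400/102 = 160.8 MPa.

161 MPa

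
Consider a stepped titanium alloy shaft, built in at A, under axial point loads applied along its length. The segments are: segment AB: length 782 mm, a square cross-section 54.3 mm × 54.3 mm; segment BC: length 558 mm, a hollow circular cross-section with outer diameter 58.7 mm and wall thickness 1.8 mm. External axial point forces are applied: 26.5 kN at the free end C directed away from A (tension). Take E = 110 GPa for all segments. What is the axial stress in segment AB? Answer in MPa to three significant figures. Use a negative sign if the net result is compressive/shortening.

8.99 MPa

Internal axial forces (sectioning from the free end, tension +): N_BC = 26.5 kN, N_AB = 26.5 kN.
A_AB = 2948 mm².
σ_AB = N_AB/A_AB = 26500/2948 = 8.988 MPa.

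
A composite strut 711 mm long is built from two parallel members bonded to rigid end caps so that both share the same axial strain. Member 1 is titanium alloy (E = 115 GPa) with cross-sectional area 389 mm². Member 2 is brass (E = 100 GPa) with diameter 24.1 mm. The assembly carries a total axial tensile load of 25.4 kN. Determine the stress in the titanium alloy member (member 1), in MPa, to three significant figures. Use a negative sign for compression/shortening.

32.3 MPa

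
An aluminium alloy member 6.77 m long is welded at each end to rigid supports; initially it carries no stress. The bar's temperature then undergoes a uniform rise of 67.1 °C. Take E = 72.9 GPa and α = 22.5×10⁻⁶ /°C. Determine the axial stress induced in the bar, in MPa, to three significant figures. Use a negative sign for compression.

-110 MPa

Free thermal expansion αLΔT = 22.5e-6 · 6770 · 67.1 = 10.22 mm.
The walls impose strain ε = −(10.22)/6770 = -1.5097e-03; σ = Eε = 72900 · -1.5097e-03 = -110.1 MPa.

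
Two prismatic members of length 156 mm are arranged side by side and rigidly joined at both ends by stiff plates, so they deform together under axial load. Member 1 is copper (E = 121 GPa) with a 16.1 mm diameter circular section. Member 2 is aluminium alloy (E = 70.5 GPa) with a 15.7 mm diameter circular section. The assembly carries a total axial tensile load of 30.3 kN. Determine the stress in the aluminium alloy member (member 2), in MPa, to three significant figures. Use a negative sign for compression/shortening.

A_1 = 203.6 mm².
A_2 = 193.6 mm².
Equal strain + equilibrium ⇒ each member carries load in proportion to AE: A₁E₁ = 24630000 N, A₂E₂ = 13650000 N, ΣAE = 38280000 N.
σ₂ = P·E₂/ΣAE = 30300·70500/38280000 = 55.8 MPa.

55.8 MPa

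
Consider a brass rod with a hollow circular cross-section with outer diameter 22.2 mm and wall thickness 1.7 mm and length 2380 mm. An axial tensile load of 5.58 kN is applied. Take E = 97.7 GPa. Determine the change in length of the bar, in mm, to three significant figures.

1.24 mm

A = 109.5 mm².
δ_mech = NL/(AE) = 5580·2380/(109.5·97700) = 1.242 mm.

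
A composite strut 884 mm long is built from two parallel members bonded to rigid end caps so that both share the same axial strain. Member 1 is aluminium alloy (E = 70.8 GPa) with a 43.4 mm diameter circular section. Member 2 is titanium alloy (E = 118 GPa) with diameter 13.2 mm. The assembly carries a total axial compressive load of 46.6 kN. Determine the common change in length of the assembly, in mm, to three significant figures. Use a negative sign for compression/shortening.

A_1 = 1479 mm².
A_2 = 136.8 mm².
Equal strain + equilibrium ⇒ each member carries load in proportion to AE: A₁E₁ = 104700000 N, A₂E₂ = 16150000 N, ΣAE = 120900000 N.
δ = PL/ΣAE = -46600·884/120900000 = -0.3408 mm.

-0.341 mm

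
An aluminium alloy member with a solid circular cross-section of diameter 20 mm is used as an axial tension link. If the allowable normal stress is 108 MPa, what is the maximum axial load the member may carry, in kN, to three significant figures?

33.9 kN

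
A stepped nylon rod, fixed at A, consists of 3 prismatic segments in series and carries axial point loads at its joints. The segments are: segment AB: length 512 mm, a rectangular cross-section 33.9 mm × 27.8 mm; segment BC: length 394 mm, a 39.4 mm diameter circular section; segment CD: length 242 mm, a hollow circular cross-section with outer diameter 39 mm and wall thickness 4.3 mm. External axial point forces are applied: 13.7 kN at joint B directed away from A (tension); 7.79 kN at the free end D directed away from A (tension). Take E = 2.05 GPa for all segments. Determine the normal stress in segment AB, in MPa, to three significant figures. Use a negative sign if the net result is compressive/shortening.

Internal axial forces (sectioning from the free end, tension +): N_CD = 7.79 kN, N_BC = 7.79 kN, N_AB = 21.49 kN.
A_AB = 942.4 mm².
σ_AB = N_AB/A_AB = 21490/942.4 = 22.8 MPa.

22.8 MPa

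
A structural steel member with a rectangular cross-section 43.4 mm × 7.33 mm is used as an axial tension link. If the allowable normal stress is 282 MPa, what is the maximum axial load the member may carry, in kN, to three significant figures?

A = 318.1 mm².
P_max = σ_allow · A = 282 · 318.1 = 89710 N = 89.71 kN.

89.7 kN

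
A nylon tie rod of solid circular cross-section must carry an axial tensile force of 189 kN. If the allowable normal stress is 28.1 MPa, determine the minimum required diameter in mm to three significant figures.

Required area A ≥ P/σ_allow = 189000/28.1 = 6726 mm².
For a solid circular section, d ≥ √(4A/π) = 92.54 mm.

92.5 mm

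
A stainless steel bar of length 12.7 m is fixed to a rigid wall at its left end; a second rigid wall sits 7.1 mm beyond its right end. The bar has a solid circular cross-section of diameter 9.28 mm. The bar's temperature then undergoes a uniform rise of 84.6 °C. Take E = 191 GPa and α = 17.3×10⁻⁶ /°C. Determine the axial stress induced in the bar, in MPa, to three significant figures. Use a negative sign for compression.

Free thermal expansion αLΔT = 17.3e-6 · 12700 · 84.6 = 18.59 mm.
The walls engage after the gap closes; constrained expansion = 18.59 − 7.1 = 11.49 mm.
The walls impose strain ε = −(11.49)/12700 = -9.0452e-04; σ = Eε = 191000 · -9.0452e-04 = -172.8 MPa.

-173 MPa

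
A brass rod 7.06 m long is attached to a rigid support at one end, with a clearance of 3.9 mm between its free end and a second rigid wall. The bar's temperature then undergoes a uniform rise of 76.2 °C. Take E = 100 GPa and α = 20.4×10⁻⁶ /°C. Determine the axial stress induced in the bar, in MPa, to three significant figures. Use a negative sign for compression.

-100 MPa

Free thermal expansion αLΔT = 20.4e-6 · 7060 · 76.2 = 10.97 mm.
The walls engage after the gap closes; constrained expansion = 10.97 − 3.9 = 7.075 mm.
The walls impose strain ε = −(7.075)/7060 = -1.0021e-03; σ = Eε = 100000 · -1.0021e-03 = -100.2 MPa.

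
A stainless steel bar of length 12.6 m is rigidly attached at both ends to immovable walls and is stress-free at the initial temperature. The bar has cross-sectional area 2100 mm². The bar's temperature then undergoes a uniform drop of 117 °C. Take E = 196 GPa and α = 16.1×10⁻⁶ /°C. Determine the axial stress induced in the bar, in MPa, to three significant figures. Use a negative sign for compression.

Free thermal expansion αLΔT = 16.1e-6 · 12600 · -117 = -23.73 mm.
The walls impose strain ε = −(-23.73)/12600 = 1.8837e-03; σ = Eε = 196000 · 1.8837e-03 = 369.2 MPa.

369 MPa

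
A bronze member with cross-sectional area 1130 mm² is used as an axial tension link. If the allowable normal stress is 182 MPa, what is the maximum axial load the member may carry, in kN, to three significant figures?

206 kN

P_max = σ_allow · A = 182 · 1130 = 205700 N = 205.7 kN.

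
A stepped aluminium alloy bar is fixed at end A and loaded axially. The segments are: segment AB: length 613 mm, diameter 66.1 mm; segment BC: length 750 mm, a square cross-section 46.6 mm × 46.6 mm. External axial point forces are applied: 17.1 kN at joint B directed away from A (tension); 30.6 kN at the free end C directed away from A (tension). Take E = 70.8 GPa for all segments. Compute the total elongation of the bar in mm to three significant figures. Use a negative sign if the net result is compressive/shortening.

Internal axial forces (sectioning from the free end, tension +): N_BC = 30.6 kN, N_AB = 47.7 kN.
A_AB = 3432 mm².
A_BC = 2172 mm².
δ_AB = 47700·613/(3432·70800) = 0.1204 mm
δ_BC = 30600·750/(2172·70800) = 0.1493 mm
δ = Σδ_i = 0.2696 mm.

0.270 mm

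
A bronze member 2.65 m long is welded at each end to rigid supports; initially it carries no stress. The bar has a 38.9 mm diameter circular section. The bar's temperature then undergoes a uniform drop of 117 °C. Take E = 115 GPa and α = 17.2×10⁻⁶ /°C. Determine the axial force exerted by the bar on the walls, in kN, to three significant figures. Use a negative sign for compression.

275 kN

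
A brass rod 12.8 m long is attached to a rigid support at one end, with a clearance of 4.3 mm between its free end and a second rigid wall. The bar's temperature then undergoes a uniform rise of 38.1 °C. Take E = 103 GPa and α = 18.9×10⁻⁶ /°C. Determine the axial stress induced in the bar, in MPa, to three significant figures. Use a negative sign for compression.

-39.6 MPa

Free thermal expansion αLΔT = 18.9e-6 · 12800 · 38.1 = 9.217 mm.
The walls engage after the gap closes; constrained expansion = 9.217 − 4.3 = 4.917 mm.
The walls impose strain ε = −(4.917)/12800 = -3.8415e-04; σ = Eε = 103000 · -3.8415e-04 = -39.57 MPa.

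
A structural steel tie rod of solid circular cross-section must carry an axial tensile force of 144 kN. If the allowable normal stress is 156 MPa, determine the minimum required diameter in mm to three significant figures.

Required area A ≥ P/σ_allow = 144000/156 = 923.1 mm².
For a solid circular section, d ≥ √(4A/π) = 34.28 mm.

34.3 mm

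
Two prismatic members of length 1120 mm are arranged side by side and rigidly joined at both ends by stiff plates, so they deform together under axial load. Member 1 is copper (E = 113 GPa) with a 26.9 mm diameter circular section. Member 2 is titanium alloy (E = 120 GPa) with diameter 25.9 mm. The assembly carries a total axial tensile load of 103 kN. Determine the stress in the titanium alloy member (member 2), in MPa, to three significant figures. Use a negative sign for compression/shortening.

97.0 MPa

A_1 = 568.3 mm².
A_2 = 526.9 mm².
Equal strain + equilibrium ⇒ each member carries load in proportion to AE: A₁E₁ = 64220000 N, A₂E₂ = 63220000 N, ΣAE = 127400000 N.
σ₂ = P·E₂/ΣAE = 103000·120000/127400000 = 96.98 MPa.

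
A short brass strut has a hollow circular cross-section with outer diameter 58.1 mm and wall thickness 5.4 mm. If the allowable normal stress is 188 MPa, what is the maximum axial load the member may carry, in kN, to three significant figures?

168 kN

A = 894 mm².
P_max = σ_allow · A = 188 · 894 = 168100 N = 168.1 kN.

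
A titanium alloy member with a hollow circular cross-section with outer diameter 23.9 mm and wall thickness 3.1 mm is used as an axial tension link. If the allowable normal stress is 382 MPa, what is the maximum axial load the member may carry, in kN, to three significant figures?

77.4 kN

A = 202.6 mm².
P_max = σ_allow · A = 382 · 202.6 = 77380 N = 77.38 kN.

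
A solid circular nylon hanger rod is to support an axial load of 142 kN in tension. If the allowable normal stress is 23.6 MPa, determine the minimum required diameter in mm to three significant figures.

Required area A ≥ P/σ_allow = 142000/23.6 = 6017 mm².
For a solid circular section, d ≥ √(4A/π) = 87.53 mm.

87.5 mm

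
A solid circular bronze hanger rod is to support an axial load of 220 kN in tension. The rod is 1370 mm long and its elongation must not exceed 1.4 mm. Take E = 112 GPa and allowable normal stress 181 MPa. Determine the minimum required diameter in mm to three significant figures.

49.5 mm

Required area A ≥ P/σ_allow = 220000/181 = 1215 mm².
For a solid circular section, d ≥ √(4A/π) = 39.34 mm.
Elongation limit: A ≥ PL/(Eδ_allow) = 220000·1370/(112000·1.4) = 1922 mm² ⇒ d ≥ 49.47 mm.
The elongation limit governs.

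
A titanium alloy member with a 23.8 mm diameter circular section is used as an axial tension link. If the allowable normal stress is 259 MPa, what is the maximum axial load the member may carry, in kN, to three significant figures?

115 kN

A = 444.9 mm².
P_max = σ_allow · A = 259 · 444.9 = 115200 N = 115.2 kN.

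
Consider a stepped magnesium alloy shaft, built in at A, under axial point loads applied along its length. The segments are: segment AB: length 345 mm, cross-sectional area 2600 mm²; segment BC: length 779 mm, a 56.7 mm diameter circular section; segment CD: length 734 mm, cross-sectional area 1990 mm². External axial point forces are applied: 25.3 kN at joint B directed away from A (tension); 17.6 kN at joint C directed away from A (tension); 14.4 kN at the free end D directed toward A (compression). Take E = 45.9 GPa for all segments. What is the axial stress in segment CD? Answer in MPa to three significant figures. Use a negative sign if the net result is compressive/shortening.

-7.24 MPa

Internal axial forces (sectioning from the free end, tension +): N_CD = -14.4 kN, N_BC = 3.2 kN, N_AB = 28.5 kN.
σ_CD = N_CD/A_CD = -14400/1990 = -7.236 MPa.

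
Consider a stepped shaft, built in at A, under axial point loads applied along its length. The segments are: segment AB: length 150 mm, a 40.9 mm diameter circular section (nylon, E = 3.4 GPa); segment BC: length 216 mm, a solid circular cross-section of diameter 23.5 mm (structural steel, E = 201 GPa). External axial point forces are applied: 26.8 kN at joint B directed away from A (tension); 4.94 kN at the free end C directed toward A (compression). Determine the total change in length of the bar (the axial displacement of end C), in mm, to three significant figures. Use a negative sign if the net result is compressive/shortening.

0.722 mm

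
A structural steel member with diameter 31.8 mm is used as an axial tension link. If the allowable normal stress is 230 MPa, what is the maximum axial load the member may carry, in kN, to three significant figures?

183 kN

A = 794.2 mm².
P_max = σ_allow · A = 230 · 794.2 = 182700 N = 182.7 kN.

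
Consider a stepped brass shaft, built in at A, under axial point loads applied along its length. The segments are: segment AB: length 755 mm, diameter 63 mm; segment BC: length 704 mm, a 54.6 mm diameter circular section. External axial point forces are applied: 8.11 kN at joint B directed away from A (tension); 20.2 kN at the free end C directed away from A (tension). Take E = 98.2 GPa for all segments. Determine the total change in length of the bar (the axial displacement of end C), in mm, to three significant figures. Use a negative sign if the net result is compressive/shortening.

0.132 mm

Internal axial forces (sectioning from the free end, tension +): N_BC = 20.2 kN, N_AB = 28.31 kN.
A_AB = 3117 mm².
A_BC = 2341 mm².
δ_AB = 28310·755/(3117·98200) = 0.06982 mm
δ_BC = 20200·704/(2341·98200) = 0.06185 mm
δ = Σδ_i = 0.1317 mm.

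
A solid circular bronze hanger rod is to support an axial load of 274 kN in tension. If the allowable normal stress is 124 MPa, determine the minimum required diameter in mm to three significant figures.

Required area A ≥ P/σ_allow = 274000/124 = 2210 mm².
For a solid circular section, d ≥ √(4A/π) = 53.04 mm.

53.0 mm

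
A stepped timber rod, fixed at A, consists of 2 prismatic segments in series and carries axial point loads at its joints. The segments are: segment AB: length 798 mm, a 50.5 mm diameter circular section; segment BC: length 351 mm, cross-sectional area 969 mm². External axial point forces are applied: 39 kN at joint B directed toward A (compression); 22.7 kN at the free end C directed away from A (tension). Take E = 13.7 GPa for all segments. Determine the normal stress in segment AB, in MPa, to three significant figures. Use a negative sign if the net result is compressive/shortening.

-8.14 MPa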